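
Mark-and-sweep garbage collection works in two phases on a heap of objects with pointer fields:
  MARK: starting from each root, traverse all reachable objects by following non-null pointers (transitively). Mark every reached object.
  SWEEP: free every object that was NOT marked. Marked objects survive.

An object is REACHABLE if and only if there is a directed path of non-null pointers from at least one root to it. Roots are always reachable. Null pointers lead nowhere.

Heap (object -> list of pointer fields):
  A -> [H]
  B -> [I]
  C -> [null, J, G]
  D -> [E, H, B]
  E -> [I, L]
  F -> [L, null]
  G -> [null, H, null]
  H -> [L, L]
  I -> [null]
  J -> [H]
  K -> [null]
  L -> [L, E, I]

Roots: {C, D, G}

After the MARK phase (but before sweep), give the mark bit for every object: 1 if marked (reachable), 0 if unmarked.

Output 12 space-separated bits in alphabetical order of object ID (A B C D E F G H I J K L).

Roots: C D G
Mark C: refs=null J G, marked=C
Mark D: refs=E H B, marked=C D
Mark G: refs=null H null, marked=C D G
Mark J: refs=H, marked=C D G J
Mark E: refs=I L, marked=C D E G J
Mark H: refs=L L, marked=C D E G H J
Mark B: refs=I, marked=B C D E G H J
Mark I: refs=null, marked=B C D E G H I J
Mark L: refs=L E I, marked=B C D E G H I J L
Unmarked (collected): A F K

Answer: 0 1 1 1 1 0 1 1 1 1 0 1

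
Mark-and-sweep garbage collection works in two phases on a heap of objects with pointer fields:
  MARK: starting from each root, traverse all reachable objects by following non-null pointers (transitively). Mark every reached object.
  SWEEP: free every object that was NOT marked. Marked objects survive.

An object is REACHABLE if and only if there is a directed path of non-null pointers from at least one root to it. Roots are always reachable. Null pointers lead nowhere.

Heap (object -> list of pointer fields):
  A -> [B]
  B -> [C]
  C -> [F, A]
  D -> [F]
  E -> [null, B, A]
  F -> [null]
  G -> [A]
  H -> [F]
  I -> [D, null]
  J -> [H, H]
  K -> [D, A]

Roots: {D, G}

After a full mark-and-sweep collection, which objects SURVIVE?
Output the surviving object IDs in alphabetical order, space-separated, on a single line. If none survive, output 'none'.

Roots: D G
Mark D: refs=F, marked=D
Mark G: refs=A, marked=D G
Mark F: refs=null, marked=D F G
Mark A: refs=B, marked=A D F G
Mark B: refs=C, marked=A B D F G
Mark C: refs=F A, marked=A B C D F G
Unmarked (collected): E H I J K

Answer: A B C D F G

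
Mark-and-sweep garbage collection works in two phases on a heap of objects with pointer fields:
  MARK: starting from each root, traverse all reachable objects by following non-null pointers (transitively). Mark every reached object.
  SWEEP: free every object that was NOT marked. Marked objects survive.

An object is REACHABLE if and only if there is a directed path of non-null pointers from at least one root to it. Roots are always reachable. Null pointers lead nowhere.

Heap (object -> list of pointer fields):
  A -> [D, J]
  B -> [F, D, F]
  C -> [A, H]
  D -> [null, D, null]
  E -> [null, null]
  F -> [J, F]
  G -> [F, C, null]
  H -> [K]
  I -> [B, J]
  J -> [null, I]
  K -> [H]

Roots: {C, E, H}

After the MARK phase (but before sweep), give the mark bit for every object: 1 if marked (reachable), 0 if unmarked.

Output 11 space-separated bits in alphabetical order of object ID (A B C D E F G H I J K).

Answer: 1 1 1 1 1 1 0 1 1 1 1

Derivation:
Roots: C E H
Mark C: refs=A H, marked=C
Mark E: refs=null null, marked=C E
Mark H: refs=K, marked=C E H
Mark A: refs=D J, marked=A C E H
Mark K: refs=H, marked=A C E H K
Mark D: refs=null D null, marked=A C D E H K
Mark J: refs=null I, marked=A C D E H J K
Mark I: refs=B J, marked=A C D E H I J K
Mark B: refs=F D F, marked=A B C D E H I J K
Mark F: refs=J F, marked=A B C D E F H I J K
Unmarked (collected): G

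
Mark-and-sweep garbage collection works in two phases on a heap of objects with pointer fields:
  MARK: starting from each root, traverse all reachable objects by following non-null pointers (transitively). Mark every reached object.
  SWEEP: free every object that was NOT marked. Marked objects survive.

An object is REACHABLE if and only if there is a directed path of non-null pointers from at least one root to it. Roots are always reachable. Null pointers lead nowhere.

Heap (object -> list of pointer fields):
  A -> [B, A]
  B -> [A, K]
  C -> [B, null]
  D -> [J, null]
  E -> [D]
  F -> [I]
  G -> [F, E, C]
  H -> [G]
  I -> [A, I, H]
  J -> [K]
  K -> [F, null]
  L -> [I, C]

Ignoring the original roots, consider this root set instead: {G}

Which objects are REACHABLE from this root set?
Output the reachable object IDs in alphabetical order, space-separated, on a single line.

Answer: A B C D E F G H I J K

Derivation:
Roots: G
Mark G: refs=F E C, marked=G
Mark F: refs=I, marked=F G
Mark E: refs=D, marked=E F G
Mark C: refs=B null, marked=C E F G
Mark I: refs=A I H, marked=C E F G I
Mark D: refs=J null, marked=C D E F G I
Mark B: refs=A K, marked=B C D E F G I
Mark A: refs=B A, marked=A B C D E F G I
Mark H: refs=G, marked=A B C D E F G H I
Mark J: refs=K, marked=A B C D E F G H I J
Mark K: refs=F null, marked=A B C D E F G H I J K
Unmarked (collected): L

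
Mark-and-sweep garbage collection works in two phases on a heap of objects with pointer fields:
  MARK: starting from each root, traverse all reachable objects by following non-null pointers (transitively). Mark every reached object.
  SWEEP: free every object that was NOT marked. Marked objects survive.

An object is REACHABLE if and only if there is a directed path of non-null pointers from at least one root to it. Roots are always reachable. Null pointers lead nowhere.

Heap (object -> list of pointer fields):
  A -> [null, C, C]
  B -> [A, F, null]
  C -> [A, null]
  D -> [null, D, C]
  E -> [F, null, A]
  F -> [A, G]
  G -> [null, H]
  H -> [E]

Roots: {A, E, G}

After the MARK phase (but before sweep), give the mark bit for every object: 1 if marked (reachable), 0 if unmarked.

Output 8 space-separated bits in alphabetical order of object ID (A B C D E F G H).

Answer: 1 0 1 0 1 1 1 1

Derivation:
Roots: A E G
Mark A: refs=null C C, marked=A
Mark E: refs=F null A, marked=A E
Mark G: refs=null H, marked=A E G
Mark C: refs=A null, marked=A C E G
Mark F: refs=A G, marked=A C E F G
Mark H: refs=E, marked=A C E F G H
Unmarked (collected): B D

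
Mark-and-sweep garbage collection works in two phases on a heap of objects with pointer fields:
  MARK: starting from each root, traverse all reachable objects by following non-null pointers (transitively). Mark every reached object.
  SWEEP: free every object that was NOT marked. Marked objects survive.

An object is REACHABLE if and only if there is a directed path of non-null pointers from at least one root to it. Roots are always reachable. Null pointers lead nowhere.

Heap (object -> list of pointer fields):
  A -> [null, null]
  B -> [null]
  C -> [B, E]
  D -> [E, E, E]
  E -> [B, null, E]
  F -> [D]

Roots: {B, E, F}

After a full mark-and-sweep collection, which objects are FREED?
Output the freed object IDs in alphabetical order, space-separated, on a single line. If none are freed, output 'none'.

Roots: B E F
Mark B: refs=null, marked=B
Mark E: refs=B null E, marked=B E
Mark F: refs=D, marked=B E F
Mark D: refs=E E E, marked=B D E F
Unmarked (collected): A C

Answer: A C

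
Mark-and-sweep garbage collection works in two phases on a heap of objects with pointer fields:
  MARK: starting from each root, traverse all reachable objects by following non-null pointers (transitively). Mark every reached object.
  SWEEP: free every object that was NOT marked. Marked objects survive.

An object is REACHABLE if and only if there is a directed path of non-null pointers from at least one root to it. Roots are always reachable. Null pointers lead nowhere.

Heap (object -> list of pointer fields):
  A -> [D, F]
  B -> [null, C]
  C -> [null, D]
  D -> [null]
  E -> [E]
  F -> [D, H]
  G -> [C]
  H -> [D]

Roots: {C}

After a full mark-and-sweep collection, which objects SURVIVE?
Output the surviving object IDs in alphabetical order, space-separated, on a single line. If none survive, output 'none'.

Answer: C D

Derivation:
Roots: C
Mark C: refs=null D, marked=C
Mark D: refs=null, marked=C D
Unmarked (collected): A B E F G H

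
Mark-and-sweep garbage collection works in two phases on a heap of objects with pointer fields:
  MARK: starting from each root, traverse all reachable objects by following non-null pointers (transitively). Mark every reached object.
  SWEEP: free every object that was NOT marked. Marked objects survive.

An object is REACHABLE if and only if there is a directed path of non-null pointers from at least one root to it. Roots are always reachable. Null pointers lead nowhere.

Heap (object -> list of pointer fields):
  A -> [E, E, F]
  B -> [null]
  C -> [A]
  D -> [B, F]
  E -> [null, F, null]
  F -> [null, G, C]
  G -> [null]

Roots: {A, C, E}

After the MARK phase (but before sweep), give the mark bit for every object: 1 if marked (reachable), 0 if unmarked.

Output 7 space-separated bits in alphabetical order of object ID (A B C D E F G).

Roots: A C E
Mark A: refs=E E F, marked=A
Mark C: refs=A, marked=A C
Mark E: refs=null F null, marked=A C E
Mark F: refs=null G C, marked=A C E F
Mark G: refs=null, marked=A C E F G
Unmarked (collected): B D

Answer: 1 0 1 0 1 1 1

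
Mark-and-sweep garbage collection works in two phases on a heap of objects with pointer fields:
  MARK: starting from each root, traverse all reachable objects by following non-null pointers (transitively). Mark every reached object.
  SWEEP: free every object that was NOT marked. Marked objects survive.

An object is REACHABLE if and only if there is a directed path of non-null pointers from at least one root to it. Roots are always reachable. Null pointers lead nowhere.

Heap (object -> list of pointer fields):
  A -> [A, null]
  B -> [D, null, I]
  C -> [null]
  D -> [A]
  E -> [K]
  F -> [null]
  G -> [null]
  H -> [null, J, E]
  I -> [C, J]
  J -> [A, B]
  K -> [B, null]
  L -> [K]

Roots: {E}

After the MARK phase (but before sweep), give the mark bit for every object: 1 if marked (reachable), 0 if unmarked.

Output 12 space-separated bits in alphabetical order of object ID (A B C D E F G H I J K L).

Roots: E
Mark E: refs=K, marked=E
Mark K: refs=B null, marked=E K
Mark B: refs=D null I, marked=B E K
Mark D: refs=A, marked=B D E K
Mark I: refs=C J, marked=B D E I K
Mark A: refs=A null, marked=A B D E I K
Mark C: refs=null, marked=A B C D E I K
Mark J: refs=A B, marked=A B C D E I J K
Unmarked (collected): F G H L

Answer: 1 1 1 1 1 0 0 0 1 1 1 0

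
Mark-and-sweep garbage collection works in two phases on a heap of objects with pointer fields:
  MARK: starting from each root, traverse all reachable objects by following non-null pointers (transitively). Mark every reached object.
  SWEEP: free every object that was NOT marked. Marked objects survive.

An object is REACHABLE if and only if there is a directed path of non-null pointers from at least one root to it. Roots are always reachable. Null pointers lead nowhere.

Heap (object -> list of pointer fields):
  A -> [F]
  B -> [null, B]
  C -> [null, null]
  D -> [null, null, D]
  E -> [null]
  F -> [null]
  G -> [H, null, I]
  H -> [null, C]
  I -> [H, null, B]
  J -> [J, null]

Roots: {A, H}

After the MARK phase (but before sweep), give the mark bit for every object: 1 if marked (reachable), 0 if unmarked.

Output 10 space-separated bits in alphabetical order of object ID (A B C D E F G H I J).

Roots: A H
Mark A: refs=F, marked=A
Mark H: refs=null C, marked=A H
Mark F: refs=null, marked=A F H
Mark C: refs=null null, marked=A C F H
Unmarked (collected): B D E G I J

Answer: 1 0 1 0 0 1 0 1 0 0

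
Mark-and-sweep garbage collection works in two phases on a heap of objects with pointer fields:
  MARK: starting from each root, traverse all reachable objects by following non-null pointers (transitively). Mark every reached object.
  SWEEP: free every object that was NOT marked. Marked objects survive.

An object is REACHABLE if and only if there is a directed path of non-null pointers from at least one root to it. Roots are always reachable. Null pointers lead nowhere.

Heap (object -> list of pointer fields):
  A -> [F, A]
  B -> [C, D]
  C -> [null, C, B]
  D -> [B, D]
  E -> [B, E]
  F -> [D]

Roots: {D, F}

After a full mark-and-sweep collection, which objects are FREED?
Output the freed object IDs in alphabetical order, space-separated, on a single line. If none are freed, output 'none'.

Answer: A E

Derivation:
Roots: D F
Mark D: refs=B D, marked=D
Mark F: refs=D, marked=D F
Mark B: refs=C D, marked=B D F
Mark C: refs=null C B, marked=B C D F
Unmarked (collected): A E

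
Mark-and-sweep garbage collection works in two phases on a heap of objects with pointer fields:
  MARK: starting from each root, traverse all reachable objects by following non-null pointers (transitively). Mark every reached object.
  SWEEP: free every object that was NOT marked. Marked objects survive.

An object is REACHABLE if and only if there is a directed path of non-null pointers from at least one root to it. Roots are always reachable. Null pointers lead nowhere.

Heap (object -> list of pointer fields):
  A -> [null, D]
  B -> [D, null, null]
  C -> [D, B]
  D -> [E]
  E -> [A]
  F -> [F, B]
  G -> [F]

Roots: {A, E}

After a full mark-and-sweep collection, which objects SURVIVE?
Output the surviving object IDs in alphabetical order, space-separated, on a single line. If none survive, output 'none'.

Roots: A E
Mark A: refs=null D, marked=A
Mark E: refs=A, marked=A E
Mark D: refs=E, marked=A D E
Unmarked (collected): B C F G

Answer: A D E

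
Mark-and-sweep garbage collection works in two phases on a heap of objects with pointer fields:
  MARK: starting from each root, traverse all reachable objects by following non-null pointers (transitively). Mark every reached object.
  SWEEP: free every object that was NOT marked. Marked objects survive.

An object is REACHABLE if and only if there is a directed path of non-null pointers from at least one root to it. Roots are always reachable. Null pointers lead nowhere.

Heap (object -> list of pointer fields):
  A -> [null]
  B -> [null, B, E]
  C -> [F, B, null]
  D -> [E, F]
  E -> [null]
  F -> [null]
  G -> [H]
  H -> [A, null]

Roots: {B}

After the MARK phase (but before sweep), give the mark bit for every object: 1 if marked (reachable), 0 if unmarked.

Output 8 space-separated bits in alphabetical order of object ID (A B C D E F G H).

Answer: 0 1 0 0 1 0 0 0

Derivation:
Roots: B
Mark B: refs=null B E, marked=B
Mark E: refs=null, marked=B E
Unmarked (collected): A C D F G H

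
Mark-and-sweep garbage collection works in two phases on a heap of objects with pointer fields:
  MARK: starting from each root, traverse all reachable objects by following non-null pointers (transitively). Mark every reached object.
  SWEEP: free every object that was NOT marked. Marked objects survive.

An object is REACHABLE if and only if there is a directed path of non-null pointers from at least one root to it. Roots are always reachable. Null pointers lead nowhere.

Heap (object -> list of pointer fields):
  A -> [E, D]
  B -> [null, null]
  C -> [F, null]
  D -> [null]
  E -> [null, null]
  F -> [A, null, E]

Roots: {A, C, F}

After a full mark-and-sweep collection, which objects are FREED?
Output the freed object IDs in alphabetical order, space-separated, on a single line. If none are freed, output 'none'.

Roots: A C F
Mark A: refs=E D, marked=A
Mark C: refs=F null, marked=A C
Mark F: refs=A null E, marked=A C F
Mark E: refs=null null, marked=A C E F
Mark D: refs=null, marked=A C D E F
Unmarked (collected): B

Answer: B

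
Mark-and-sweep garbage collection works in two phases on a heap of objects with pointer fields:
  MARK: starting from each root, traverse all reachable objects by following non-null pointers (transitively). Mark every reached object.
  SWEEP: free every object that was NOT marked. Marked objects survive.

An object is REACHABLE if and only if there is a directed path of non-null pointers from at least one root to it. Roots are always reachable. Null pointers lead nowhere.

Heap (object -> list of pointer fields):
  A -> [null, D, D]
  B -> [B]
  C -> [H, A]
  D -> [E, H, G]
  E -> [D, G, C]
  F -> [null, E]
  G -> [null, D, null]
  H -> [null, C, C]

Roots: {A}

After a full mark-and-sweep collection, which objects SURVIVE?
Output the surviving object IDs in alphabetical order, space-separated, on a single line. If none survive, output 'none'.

Roots: A
Mark A: refs=null D D, marked=A
Mark D: refs=E H G, marked=A D
Mark E: refs=D G C, marked=A D E
Mark H: refs=null C C, marked=A D E H
Mark G: refs=null D null, marked=A D E G H
Mark C: refs=H A, marked=A C D E G H
Unmarked (collected): B F

Answer: A C D E G H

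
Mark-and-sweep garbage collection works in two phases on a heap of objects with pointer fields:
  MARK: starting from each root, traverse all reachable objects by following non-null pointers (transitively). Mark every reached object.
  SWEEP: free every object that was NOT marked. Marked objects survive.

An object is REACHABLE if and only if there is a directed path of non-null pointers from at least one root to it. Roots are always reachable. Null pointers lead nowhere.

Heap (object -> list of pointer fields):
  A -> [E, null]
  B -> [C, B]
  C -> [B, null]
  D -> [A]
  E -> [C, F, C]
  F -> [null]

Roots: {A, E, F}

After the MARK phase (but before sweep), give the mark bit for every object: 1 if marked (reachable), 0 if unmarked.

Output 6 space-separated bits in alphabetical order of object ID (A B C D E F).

Answer: 1 1 1 0 1 1

Derivation:
Roots: A E F
Mark A: refs=E null, marked=A
Mark E: refs=C F C, marked=A E
Mark F: refs=null, marked=A E F
Mark C: refs=B null, marked=A C E F
Mark B: refs=C B, marked=A B C E F
Unmarked (collected): D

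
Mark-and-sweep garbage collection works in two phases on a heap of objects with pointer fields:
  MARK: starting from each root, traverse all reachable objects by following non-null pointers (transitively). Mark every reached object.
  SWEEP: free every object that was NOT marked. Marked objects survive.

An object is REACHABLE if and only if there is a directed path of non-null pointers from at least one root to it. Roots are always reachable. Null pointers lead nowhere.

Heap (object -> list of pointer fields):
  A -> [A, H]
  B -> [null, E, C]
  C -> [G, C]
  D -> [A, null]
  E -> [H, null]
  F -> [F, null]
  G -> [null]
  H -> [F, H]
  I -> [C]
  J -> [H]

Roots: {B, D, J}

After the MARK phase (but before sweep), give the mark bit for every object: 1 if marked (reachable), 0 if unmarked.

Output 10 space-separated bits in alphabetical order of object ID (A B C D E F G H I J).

Answer: 1 1 1 1 1 1 1 1 0 1

Derivation:
Roots: B D J
Mark B: refs=null E C, marked=B
Mark D: refs=A null, marked=B D
Mark J: refs=H, marked=B D J
Mark E: refs=H null, marked=B D E J
Mark C: refs=G C, marked=B C D E J
Mark A: refs=A H, marked=A B C D E J
Mark H: refs=F H, marked=A B C D E H J
Mark G: refs=null, marked=A B C D E G H J
Mark F: refs=F null, marked=A B C D E F G H J
Unmarked (collected): I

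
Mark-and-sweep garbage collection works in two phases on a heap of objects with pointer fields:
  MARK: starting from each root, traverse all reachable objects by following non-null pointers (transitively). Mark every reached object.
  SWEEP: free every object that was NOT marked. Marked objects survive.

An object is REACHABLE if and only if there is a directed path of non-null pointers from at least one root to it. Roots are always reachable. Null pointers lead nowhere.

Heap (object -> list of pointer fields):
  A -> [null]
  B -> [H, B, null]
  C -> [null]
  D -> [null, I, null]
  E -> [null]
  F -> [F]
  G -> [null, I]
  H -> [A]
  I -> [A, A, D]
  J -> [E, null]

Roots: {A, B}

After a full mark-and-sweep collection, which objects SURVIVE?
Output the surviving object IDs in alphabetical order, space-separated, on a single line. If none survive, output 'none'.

Answer: A B H

Derivation:
Roots: A B
Mark A: refs=null, marked=A
Mark B: refs=H B null, marked=A B
Mark H: refs=A, marked=A B H
Unmarked (collected): C D E F G I J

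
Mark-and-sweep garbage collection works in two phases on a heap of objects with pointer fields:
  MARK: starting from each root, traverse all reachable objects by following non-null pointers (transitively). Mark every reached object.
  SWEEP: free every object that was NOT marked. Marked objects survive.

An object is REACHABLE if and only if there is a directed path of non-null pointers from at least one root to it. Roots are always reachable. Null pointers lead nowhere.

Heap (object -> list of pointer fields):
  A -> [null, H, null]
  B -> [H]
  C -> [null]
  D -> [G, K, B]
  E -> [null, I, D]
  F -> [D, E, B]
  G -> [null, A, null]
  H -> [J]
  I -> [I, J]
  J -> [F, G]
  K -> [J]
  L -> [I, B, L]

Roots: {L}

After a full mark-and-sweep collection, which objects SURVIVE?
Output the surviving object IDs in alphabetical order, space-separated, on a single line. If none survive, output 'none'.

Roots: L
Mark L: refs=I B L, marked=L
Mark I: refs=I J, marked=I L
Mark B: refs=H, marked=B I L
Mark J: refs=F G, marked=B I J L
Mark H: refs=J, marked=B H I J L
Mark F: refs=D E B, marked=B F H I J L
Mark G: refs=null A null, marked=B F G H I J L
Mark D: refs=G K B, marked=B D F G H I J L
Mark E: refs=null I D, marked=B D E F G H I J L
Mark A: refs=null H null, marked=A B D E F G H I J L
Mark K: refs=J, marked=A B D E F G H I J K L
Unmarked (collected): C

Answer: A B D E F G H I J K L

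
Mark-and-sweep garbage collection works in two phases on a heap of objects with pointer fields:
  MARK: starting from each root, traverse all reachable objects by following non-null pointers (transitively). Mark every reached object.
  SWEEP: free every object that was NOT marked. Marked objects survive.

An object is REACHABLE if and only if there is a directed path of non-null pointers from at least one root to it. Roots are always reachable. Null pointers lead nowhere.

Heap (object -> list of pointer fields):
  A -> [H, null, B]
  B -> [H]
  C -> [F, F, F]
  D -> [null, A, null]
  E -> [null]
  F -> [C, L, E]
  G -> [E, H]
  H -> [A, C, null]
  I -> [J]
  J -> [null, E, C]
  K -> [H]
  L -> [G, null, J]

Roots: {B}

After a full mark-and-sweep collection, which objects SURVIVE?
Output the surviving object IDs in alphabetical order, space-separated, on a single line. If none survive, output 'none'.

Roots: B
Mark B: refs=H, marked=B
Mark H: refs=A C null, marked=B H
Mark A: refs=H null B, marked=A B H
Mark C: refs=F F F, marked=A B C H
Mark F: refs=C L E, marked=A B C F H
Mark L: refs=G null J, marked=A B C F H L
Mark E: refs=null, marked=A B C E F H L
Mark G: refs=E H, marked=A B C E F G H L
Mark J: refs=null E C, marked=A B C E F G H J L
Unmarked (collected): D I K

Answer: A B C E F G H J L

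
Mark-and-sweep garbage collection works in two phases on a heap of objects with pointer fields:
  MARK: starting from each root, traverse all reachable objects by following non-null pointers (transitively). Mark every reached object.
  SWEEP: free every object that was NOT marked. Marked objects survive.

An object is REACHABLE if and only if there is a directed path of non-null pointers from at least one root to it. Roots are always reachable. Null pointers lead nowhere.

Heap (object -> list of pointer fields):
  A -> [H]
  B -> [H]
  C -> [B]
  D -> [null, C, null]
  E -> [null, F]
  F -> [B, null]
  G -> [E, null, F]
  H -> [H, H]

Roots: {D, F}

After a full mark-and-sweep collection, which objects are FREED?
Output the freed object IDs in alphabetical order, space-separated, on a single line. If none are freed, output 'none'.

Answer: A E G

Derivation:
Roots: D F
Mark D: refs=null C null, marked=D
Mark F: refs=B null, marked=D F
Mark C: refs=B, marked=C D F
Mark B: refs=H, marked=B C D F
Mark H: refs=H H, marked=B C D F H
Unmarked (collected): A E G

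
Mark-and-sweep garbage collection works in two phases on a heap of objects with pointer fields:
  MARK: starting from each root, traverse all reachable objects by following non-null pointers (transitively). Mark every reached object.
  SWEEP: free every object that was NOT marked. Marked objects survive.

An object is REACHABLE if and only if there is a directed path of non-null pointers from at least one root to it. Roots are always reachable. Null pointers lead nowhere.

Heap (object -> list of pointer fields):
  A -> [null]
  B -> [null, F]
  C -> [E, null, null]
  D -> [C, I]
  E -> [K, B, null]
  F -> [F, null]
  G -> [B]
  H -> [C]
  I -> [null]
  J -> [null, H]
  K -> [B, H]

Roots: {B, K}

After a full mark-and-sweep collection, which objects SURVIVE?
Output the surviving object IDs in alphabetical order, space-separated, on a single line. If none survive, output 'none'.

Roots: B K
Mark B: refs=null F, marked=B
Mark K: refs=B H, marked=B K
Mark F: refs=F null, marked=B F K
Mark H: refs=C, marked=B F H K
Mark C: refs=E null null, marked=B C F H K
Mark E: refs=K B null, marked=B C E F H K
Unmarked (collected): A D G I J

Answer: B C E F H K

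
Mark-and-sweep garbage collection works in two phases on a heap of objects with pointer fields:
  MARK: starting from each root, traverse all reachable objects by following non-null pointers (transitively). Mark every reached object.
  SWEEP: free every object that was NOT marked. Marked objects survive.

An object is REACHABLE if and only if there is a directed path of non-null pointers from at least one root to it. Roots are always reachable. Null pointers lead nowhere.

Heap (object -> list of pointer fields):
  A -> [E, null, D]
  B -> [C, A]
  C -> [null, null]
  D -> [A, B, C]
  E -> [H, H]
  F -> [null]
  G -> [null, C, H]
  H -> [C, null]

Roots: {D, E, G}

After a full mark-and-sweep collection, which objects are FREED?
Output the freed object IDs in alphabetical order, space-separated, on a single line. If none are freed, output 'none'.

Roots: D E G
Mark D: refs=A B C, marked=D
Mark E: refs=H H, marked=D E
Mark G: refs=null C H, marked=D E G
Mark A: refs=E null D, marked=A D E G
Mark B: refs=C A, marked=A B D E G
Mark C: refs=null null, marked=A B C D E G
Mark H: refs=C null, marked=A B C D E G H
Unmarked (collected): F

Answer: F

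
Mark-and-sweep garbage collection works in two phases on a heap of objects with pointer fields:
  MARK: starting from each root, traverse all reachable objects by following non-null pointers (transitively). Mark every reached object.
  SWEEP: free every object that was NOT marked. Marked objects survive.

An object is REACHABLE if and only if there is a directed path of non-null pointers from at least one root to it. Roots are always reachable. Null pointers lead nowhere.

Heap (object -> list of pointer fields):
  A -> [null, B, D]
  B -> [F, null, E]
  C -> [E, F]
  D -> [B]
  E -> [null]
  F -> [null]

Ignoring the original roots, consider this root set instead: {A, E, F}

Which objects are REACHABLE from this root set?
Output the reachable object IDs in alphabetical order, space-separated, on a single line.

Roots: A E F
Mark A: refs=null B D, marked=A
Mark E: refs=null, marked=A E
Mark F: refs=null, marked=A E F
Mark B: refs=F null E, marked=A B E F
Mark D: refs=B, marked=A B D E F
Unmarked (collected): C

Answer: A B D E F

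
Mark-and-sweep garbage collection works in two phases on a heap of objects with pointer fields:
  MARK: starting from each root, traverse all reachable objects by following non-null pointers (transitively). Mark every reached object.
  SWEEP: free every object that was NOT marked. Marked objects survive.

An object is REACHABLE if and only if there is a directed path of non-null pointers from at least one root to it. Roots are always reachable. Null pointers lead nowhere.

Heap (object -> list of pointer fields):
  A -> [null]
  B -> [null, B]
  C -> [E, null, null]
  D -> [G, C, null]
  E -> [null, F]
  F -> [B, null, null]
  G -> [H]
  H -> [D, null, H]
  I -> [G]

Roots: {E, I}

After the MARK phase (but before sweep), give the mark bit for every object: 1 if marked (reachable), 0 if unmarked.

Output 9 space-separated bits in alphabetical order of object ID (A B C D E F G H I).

Answer: 0 1 1 1 1 1 1 1 1

Derivation:
Roots: E I
Mark E: refs=null F, marked=E
Mark I: refs=G, marked=E I
Mark F: refs=B null null, marked=E F I
Mark G: refs=H, marked=E F G I
Mark B: refs=null B, marked=B E F G I
Mark H: refs=D null H, marked=B E F G H I
Mark D: refs=G C null, marked=B D E F G H I
Mark C: refs=E null null, marked=B C D E F G H I
Unmarked (collected): A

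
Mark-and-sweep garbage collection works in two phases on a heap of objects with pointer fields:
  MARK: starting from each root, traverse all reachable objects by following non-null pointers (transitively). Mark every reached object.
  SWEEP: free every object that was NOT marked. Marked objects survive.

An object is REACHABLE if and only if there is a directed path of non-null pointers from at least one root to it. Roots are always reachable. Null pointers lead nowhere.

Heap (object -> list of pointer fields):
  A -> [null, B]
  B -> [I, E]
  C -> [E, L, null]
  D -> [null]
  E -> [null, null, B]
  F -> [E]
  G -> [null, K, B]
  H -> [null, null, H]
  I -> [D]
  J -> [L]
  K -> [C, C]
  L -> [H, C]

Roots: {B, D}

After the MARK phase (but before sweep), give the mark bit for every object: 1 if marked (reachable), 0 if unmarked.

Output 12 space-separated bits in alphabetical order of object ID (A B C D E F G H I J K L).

Answer: 0 1 0 1 1 0 0 0 1 0 0 0

Derivation:
Roots: B D
Mark B: refs=I E, marked=B
Mark D: refs=null, marked=B D
Mark I: refs=D, marked=B D I
Mark E: refs=null null B, marked=B D E I
Unmarked (collected): A C F G H J K L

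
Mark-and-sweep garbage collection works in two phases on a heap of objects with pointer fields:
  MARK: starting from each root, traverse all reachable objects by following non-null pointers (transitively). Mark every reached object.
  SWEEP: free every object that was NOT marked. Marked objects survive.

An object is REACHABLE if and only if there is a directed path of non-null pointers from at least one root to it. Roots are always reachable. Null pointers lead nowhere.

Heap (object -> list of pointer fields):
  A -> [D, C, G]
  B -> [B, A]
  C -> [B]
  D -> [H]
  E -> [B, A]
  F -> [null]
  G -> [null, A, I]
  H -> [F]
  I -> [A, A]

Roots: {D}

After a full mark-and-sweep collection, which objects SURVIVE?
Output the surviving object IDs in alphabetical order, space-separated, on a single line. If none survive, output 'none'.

Roots: D
Mark D: refs=H, marked=D
Mark H: refs=F, marked=D H
Mark F: refs=null, marked=D F H
Unmarked (collected): A B C E G I

Answer: D F H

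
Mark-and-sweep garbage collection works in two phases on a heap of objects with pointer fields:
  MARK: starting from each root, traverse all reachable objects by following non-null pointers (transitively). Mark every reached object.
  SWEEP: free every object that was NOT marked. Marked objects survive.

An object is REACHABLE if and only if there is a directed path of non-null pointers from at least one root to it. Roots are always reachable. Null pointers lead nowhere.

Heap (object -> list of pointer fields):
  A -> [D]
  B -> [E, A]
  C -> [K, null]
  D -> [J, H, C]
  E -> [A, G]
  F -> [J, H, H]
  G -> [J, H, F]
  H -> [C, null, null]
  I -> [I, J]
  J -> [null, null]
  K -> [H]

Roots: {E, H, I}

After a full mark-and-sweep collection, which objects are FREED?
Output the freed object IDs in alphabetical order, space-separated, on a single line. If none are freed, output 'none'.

Roots: E H I
Mark E: refs=A G, marked=E
Mark H: refs=C null null, marked=E H
Mark I: refs=I J, marked=E H I
Mark A: refs=D, marked=A E H I
Mark G: refs=J H F, marked=A E G H I
Mark C: refs=K null, marked=A C E G H I
Mark J: refs=null null, marked=A C E G H I J
Mark D: refs=J H C, marked=A C D E G H I J
Mark F: refs=J H H, marked=A C D E F G H I J
Mark K: refs=H, marked=A C D E F G H I J K
Unmarked (collected): B

Answer: B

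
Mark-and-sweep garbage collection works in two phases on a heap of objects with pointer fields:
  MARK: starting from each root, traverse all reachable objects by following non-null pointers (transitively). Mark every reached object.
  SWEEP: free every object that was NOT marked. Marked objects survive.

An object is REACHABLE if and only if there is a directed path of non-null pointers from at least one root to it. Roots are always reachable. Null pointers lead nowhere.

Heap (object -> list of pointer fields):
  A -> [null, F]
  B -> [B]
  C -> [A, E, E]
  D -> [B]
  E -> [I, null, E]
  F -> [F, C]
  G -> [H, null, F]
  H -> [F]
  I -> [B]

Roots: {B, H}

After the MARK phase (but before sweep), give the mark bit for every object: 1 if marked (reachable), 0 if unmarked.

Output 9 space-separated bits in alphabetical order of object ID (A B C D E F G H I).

Answer: 1 1 1 0 1 1 0 1 1

Derivation:
Roots: B H
Mark B: refs=B, marked=B
Mark H: refs=F, marked=B H
Mark F: refs=F C, marked=B F H
Mark C: refs=A E E, marked=B C F H
Mark A: refs=null F, marked=A B C F H
Mark E: refs=I null E, marked=A B C E F H
Mark I: refs=B, marked=A B C E F H I
Unmarked (collected): D G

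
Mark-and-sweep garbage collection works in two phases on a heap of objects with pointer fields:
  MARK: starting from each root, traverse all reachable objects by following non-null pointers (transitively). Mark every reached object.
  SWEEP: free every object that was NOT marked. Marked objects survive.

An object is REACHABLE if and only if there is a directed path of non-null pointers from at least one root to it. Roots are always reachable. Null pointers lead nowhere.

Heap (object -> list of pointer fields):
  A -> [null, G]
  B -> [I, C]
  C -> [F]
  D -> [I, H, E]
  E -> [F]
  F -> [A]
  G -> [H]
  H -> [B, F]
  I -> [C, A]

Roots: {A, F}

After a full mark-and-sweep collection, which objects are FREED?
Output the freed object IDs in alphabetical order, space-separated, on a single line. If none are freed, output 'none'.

Answer: D E

Derivation:
Roots: A F
Mark A: refs=null G, marked=A
Mark F: refs=A, marked=A F
Mark G: refs=H, marked=A F G
Mark H: refs=B F, marked=A F G H
Mark B: refs=I C, marked=A B F G H
Mark I: refs=C A, marked=A B F G H I
Mark C: refs=F, marked=A B C F G H I
Unmarked (collected): D E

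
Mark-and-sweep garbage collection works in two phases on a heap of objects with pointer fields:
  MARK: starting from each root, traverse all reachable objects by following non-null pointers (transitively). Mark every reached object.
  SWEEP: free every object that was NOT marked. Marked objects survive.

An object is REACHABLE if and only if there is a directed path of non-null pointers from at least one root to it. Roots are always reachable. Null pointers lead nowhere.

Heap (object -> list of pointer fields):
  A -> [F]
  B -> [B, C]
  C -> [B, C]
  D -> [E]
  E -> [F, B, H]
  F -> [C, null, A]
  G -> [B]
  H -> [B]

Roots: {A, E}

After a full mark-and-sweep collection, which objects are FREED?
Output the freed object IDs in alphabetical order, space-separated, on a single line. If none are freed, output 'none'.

Roots: A E
Mark A: refs=F, marked=A
Mark E: refs=F B H, marked=A E
Mark F: refs=C null A, marked=A E F
Mark B: refs=B C, marked=A B E F
Mark H: refs=B, marked=A B E F H
Mark C: refs=B C, marked=A B C E F H
Unmarked (collected): D G

Answer: D G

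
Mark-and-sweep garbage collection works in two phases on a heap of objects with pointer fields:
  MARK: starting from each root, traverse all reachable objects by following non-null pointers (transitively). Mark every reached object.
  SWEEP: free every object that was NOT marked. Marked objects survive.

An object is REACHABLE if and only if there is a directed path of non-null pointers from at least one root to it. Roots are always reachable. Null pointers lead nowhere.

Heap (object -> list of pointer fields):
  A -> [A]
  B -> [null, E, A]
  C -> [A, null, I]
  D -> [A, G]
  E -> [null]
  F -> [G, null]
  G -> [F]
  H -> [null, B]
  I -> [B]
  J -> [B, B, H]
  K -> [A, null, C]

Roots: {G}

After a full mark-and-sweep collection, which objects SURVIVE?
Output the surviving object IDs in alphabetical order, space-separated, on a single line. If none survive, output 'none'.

Roots: G
Mark G: refs=F, marked=G
Mark F: refs=G null, marked=F G
Unmarked (collected): A B C D E H I J K

Answer: F G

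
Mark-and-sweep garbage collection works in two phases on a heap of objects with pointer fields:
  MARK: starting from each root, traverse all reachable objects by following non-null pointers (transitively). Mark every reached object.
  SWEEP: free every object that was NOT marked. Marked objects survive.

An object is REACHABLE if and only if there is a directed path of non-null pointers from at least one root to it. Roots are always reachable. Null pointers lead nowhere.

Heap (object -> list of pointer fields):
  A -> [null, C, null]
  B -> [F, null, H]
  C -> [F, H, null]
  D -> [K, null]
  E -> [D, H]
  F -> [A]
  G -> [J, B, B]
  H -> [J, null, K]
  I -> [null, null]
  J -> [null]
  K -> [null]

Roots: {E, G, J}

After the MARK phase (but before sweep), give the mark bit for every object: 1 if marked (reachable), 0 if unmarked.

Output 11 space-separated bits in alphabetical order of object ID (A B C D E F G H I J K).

Roots: E G J
Mark E: refs=D H, marked=E
Mark G: refs=J B B, marked=E G
Mark J: refs=null, marked=E G J
Mark D: refs=K null, marked=D E G J
Mark H: refs=J null K, marked=D E G H J
Mark B: refs=F null H, marked=B D E G H J
Mark K: refs=null, marked=B D E G H J K
Mark F: refs=A, marked=B D E F G H J K
Mark A: refs=null C null, marked=A B D E F G H J K
Mark C: refs=F H null, marked=A B C D E F G H J K
Unmarked (collected): I

Answer: 1 1 1 1 1 1 1 1 0 1 1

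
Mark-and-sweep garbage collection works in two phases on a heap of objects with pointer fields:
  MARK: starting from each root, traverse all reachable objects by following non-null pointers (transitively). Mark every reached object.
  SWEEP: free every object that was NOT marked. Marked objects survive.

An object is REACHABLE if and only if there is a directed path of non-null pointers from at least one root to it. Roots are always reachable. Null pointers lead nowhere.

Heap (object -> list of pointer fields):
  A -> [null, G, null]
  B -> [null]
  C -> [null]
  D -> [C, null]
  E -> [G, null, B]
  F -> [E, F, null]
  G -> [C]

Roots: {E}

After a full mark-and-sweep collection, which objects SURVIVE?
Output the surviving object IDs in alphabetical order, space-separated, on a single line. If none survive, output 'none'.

Roots: E
Mark E: refs=G null B, marked=E
Mark G: refs=C, marked=E G
Mark B: refs=null, marked=B E G
Mark C: refs=null, marked=B C E G
Unmarked (collected): A D F

Answer: B C E G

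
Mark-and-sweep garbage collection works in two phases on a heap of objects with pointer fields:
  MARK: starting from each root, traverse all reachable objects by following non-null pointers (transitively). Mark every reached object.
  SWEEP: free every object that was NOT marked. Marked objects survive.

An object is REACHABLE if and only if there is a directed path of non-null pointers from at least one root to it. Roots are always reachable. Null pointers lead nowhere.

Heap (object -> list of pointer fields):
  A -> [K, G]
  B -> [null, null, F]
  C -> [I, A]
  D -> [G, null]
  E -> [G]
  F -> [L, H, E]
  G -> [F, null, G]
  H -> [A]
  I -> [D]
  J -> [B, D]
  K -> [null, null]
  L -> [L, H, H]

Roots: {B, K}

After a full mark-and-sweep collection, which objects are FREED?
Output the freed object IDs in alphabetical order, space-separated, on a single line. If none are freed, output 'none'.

Answer: C D I J

Derivation:
Roots: B K
Mark B: refs=null null F, marked=B
Mark K: refs=null null, marked=B K
Mark F: refs=L H E, marked=B F K
Mark L: refs=L H H, marked=B F K L
Mark H: refs=A, marked=B F H K L
Mark E: refs=G, marked=B E F H K L
Mark A: refs=K G, marked=A B E F H K L
Mark G: refs=F null G, marked=A B E F G H K L
Unmarked (collected): C D I J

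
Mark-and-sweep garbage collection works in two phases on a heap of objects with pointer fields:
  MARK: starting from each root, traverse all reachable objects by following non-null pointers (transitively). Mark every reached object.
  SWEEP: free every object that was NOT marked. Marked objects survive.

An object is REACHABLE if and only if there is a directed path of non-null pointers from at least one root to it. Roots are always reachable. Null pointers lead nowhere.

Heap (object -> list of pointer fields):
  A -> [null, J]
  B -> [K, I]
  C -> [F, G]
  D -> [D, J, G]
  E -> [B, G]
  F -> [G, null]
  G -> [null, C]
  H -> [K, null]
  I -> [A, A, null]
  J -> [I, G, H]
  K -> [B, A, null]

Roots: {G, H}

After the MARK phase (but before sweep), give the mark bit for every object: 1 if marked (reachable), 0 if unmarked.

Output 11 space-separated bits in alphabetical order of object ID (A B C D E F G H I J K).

Answer: 1 1 1 0 0 1 1 1 1 1 1

Derivation:
Roots: G H
Mark G: refs=null C, marked=G
Mark H: refs=K null, marked=G H
Mark C: refs=F G, marked=C G H
Mark K: refs=B A null, marked=C G H K
Mark F: refs=G null, marked=C F G H K
Mark B: refs=K I, marked=B C F G H K
Mark A: refs=null J, marked=A B C F G H K
Mark I: refs=A A null, marked=A B C F G H I K
Mark J: refs=I G H, marked=A B C F G H I J K
Unmarked (collected): D E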